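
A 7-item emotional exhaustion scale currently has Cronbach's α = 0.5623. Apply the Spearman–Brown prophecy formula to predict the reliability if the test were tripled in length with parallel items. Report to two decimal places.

Length factor m = 3
α' = m·α / (1 + (m−1)·α)
   = 3 × 0.5623 / (1 + (3 − 1) × 0.5623)
   = 1.6869 / 2.1246 = 0.79

predicted reliability = 0.79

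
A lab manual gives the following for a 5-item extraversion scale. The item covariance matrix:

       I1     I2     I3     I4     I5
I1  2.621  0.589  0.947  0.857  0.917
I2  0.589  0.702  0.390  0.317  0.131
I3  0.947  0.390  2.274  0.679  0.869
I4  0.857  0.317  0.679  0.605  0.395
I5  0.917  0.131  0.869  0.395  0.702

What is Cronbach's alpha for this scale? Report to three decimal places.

α = 0.798

sum of item variances = 2.621 + 0.702 + 2.274 + 0.605 + 0.702 = 6.904
Sum of off-diagonal covariances = 6.091
σ²_total = 6.904 + 2 × 6.091 = 19.086
α = (k/(k−1))·(1 − sum of item variances/σ²_total) = (5/4)·(1 − 6.904/19.086) = 0.798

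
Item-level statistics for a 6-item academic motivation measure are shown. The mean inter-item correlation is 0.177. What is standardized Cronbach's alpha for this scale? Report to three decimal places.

α = 0.563

Standardized α = k·r̄ / (1 + (k−1)·r̄) = 6 × 0.177 / (1 + 5 × 0.177)
  = 1.0620 / 1.8850 = 0.563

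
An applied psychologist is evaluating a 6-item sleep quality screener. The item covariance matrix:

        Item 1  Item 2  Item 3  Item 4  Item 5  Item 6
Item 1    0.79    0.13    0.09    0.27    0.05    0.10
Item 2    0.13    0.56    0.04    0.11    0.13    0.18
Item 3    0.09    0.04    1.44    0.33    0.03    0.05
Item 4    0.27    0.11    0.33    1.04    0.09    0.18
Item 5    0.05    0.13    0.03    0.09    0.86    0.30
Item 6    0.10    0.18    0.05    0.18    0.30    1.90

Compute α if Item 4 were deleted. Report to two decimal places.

α = 0.35

Remaining items: Item 1, Item 2, Item 3, Item 5, Item 6 (k = 5).
ΣVar(i) = 0.79 + 0.56 + 1.44 + 0.86 + 1.90 = 5.55
σ²_T = 5.55 + 2 × 1.10 = 7.75
α (item deleted) = (5/4)·(1 − 5.55/7.75) = 0.35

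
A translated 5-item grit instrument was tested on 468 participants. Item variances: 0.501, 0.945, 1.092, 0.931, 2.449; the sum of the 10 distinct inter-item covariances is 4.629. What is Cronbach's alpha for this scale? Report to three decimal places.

sum of item variances = 0.501 + 0.945 + 1.092 + 0.931 + 2.449 = 5.918
Sum of distinct covariances = 4.629
Var(T) = sum of item variances + 2·Σcov = 5.918 + 2 × 4.629 = 15.176
α = (5/4)·(1 − 5.918/15.176) = 0.763

Cronbach's alpha = 0.763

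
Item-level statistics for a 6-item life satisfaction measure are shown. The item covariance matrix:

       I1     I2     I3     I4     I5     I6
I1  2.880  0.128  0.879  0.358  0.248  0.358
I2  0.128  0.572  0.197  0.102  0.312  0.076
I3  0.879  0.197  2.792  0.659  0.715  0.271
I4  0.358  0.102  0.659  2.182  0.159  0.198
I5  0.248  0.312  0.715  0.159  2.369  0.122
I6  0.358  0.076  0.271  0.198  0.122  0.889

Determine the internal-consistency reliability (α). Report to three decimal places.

Σσᵢ² = 2.880 + 0.572 + 2.792 + 2.182 + 2.369 + 0.889 = 11.684
Sum of the distinct covariances = 4.782
total variance = 11.684 + 2 × 4.782 = 21.248
α = (k/(k−1))·(1 − Σσᵢ²/total variance) = (6/5)·(1 − 11.684/21.248) = 0.540

α = 0.540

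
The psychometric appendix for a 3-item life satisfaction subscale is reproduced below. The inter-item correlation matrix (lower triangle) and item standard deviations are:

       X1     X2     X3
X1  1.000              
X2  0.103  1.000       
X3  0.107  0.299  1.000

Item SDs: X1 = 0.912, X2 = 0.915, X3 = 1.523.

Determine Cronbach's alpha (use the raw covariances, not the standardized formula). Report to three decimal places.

Σσ²ᵢ = 0.912² + 0.915² + 1.523² = 3.9885
Covariances σ_ij = r_ij · s_i · s_j:
  σ(X1,X2) = 0.103 × 0.912 × 0.915 = 0.0860
  σ(X1,X3) = 0.107 × 0.912 × 1.523 = 0.1486
  σ(X2,X3) = 0.299 × 0.915 × 1.523 = 0.4167
σ²_T = Σσ²ᵢ + 2·Σσ_ij = 3.9885 + 2 × 0.6513 = 5.2911
α = (3/2)·(1 − 3.9885/5.2911) = 0.369

Cronbach's alpha = 0.369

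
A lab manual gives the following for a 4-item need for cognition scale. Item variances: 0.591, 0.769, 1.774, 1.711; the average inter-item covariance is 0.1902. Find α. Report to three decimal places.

α = 0.427

sum of item variances = 0.591 + 0.769 + 1.774 + 1.711 = 4.845
Sum of the 6 distinct covariances = 6 × 0.1902 = 1.1412
σ²_total = sum of item variances + 2·Σcov = 4.845 + 2 × 1.1412 = 7.1274
α = (4/3)·(1 − 4.845/7.1274) = 0.427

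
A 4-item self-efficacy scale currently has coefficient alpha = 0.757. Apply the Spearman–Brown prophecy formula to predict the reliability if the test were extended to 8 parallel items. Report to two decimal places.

predicted reliability = 0.86

Length factor m = 8/4 = 2.0000
α' = m·α / (1 + (m−1)·α)
   = 8/4 × 0.757 / (1 + (8/4 − 1) × 0.757)
   = 1.5140 / 1.7570 = 0.86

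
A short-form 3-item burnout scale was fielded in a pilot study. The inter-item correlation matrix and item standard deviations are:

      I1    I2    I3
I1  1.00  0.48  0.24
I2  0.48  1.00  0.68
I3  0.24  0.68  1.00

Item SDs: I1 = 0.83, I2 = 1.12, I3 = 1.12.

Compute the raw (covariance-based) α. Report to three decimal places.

α = 0.732

Σσ²ᵢ = 0.83² + 1.12² + 1.12² = 3.1977
Covariances σ_ij = r_ij · s_i · s_j:
  σ(I1,I2) = 0.48 × 0.83 × 1.12 = 0.4462
  σ(I1,I3) = 0.24 × 0.83 × 1.12 = 0.2231
  σ(I2,I3) = 0.68 × 1.12 × 1.12 = 0.8530
σ²_T = Σσ²ᵢ + 2·Σσ_ij = 3.1977 + 2 × 1.5223 = 6.2423
α = (3/2)·(1 − 3.1977/6.2423) = 0.732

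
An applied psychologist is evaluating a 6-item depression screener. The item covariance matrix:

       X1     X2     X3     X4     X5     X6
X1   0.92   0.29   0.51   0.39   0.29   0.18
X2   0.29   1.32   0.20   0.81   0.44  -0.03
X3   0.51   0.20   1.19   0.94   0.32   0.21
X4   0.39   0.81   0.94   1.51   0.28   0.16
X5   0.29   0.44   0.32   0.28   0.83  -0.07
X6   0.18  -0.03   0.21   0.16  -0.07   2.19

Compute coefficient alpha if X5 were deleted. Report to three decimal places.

coefficient alpha = 0.633

Remaining items: X1, X2, X3, X4, X6 (k = 5).
sum of item variances = 0.92 + 1.32 + 1.19 + 1.51 + 2.19 = 7.13
σ²_total = 7.13 + 2 × 3.66 = 14.45
α (item deleted) = (5/4)·(1 − 7.13/14.45) = 0.633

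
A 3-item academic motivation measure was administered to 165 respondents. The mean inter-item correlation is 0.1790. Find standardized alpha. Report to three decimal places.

Standardized α = k·r̄ / (1 + (k−1)·r̄) = 3 × 0.1790 / (1 + 2 × 0.1790)
  = 0.5370 / 1.3580 = 0.395

α = 0.395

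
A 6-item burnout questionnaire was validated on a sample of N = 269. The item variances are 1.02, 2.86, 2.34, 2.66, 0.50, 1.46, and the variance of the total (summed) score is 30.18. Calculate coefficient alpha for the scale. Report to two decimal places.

α = 0.77

ΣVar(i) = 1.02 + 2.86 + 2.34 + 2.66 + 0.50 + 1.46 = 10.84
α = (k/(k−1))·(1 − ΣVar(i)/σ²_T) = (6/5)·(1 − 10.84/30.18) = 0.77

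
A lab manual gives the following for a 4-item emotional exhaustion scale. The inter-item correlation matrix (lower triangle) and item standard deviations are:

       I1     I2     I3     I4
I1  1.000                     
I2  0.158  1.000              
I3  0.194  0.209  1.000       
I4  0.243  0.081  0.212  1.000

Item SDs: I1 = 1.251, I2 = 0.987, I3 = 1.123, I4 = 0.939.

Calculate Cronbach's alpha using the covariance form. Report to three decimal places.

α = 0.472

Σσ²ᵢ = 1.251² + 0.987² + 1.123² + 0.939² = 4.6820
Covariances σ_ij = r_ij · s_i · s_j:
  σ(I1,I2) = 0.158 × 1.251 × 0.987 = 0.1951
  σ(I1,I3) = 0.194 × 1.251 × 1.123 = 0.2725
  σ(I1,I4) = 0.243 × 1.251 × 0.939 = 0.2854
  σ(I2,I3) = 0.209 × 0.987 × 1.123 = 0.2317
  σ(I2,I4) = 0.081 × 0.987 × 0.939 = 0.0751
  σ(I3,I4) = 0.212 × 1.123 × 0.939 = 0.2236
σ²_T = Σσ²ᵢ + 2·Σσ_ij = 4.6820 + 2 × 1.2834 = 7.2488
α = (4/3)·(1 − 4.6820/7.2488) = 0.472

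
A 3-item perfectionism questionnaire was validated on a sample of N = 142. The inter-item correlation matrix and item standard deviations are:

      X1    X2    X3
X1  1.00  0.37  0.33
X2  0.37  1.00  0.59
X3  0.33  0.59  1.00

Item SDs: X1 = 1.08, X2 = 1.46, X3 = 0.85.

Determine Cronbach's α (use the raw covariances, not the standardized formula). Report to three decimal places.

Σσ²ᵢ = 1.08² + 1.46² + 0.85² = 4.0205
Covariances σ_ij = r_ij · s_i · s_j:
  σ(X1,X2) = 0.37 × 1.08 × 1.46 = 0.5834
  σ(X1,X3) = 0.33 × 1.08 × 0.85 = 0.3029
  σ(X2,X3) = 0.59 × 1.46 × 0.85 = 0.7322
σ²_T = Σσ²ᵢ + 2·Σσ_ij = 4.0205 + 2 × 1.6185 = 7.2575
α = (3/2)·(1 − 4.0205/7.2575) = 0.669

α = 0.669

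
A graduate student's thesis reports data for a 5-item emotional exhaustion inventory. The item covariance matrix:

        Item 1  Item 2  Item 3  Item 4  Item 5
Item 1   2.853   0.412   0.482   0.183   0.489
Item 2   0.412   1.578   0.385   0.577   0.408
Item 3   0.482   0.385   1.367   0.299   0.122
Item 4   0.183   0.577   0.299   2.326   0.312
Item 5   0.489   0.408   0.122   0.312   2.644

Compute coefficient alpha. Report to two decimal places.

α = 0.51

Σσ²ᵢ = 2.853 + 1.578 + 1.367 + 2.326 + 2.644 = 10.768
Sum of off-diagonal covariances = 3.669
σ²_total = 10.768 + 2 × 3.669 = 18.106
α = (k/(k−1))·(1 − Σσ²ᵢ/σ²_total) = (5/4)·(1 − 10.768/18.106) = 0.51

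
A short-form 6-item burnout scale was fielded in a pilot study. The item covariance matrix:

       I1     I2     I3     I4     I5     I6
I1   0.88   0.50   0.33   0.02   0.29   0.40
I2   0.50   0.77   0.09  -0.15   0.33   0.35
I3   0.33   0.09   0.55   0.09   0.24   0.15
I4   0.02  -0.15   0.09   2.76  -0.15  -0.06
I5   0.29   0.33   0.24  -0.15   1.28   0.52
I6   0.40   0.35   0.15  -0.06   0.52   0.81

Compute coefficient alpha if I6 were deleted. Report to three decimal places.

α = 0.422

Remaining items: I1, I2, I3, I4, I5 (k = 5).
sum of item variances = 0.88 + 0.77 + 0.55 + 2.76 + 1.28 = 6.24
σ²_total = 6.24 + 2 × 1.59 = 9.42
α (item deleted) = (5/4)·(1 − 6.24/9.42) = 0.422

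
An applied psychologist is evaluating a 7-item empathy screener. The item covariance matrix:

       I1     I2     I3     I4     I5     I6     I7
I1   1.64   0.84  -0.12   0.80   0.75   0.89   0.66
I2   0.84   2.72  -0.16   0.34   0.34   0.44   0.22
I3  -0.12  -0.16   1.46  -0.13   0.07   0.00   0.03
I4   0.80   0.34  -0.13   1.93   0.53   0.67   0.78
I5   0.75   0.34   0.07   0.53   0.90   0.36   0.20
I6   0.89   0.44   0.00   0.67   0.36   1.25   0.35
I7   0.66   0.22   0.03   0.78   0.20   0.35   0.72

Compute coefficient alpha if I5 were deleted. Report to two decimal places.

Remaining items: I1, I2, I3, I4, I6, I7 (k = 6).
Σσ²ᵢ = 1.64 + 2.72 + 1.46 + 1.93 + 1.25 + 0.72 = 9.72
total variance = 9.72 + 2 × 5.61 = 20.94
α (item deleted) = (6/5)·(1 − 9.72/20.94) = 0.64

coefficient alpha = 0.64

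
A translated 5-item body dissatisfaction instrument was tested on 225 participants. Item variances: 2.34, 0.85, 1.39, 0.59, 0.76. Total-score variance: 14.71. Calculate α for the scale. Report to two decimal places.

α = 0.75

sum of item variances = 2.34 + 0.85 + 1.39 + 0.59 + 0.76 = 5.93
α = (k/(k−1))·(1 − sum of item variances/σ²_T) = (5/4)·(1 − 5.93/14.71) = 0.75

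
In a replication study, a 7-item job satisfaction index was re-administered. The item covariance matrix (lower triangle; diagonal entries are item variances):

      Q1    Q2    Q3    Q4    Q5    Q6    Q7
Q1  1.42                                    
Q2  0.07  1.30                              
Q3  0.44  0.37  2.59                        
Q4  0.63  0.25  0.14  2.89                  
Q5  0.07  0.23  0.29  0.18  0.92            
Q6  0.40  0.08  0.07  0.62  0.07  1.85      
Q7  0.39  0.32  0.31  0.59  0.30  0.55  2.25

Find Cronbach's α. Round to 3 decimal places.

Cronbach's α = 0.573

Σσᵢ² = 1.42 + 1.30 + 2.59 + 2.89 + 0.92 + 1.85 + 2.25 = 13.22
Sum of off-diagonal covariances = 6.37
total variance = 13.22 + 2 × 6.37 = 25.96
α = (k/(k−1))·(1 − Σσᵢ²/total variance) = (7/6)·(1 − 13.22/25.96) = 0.573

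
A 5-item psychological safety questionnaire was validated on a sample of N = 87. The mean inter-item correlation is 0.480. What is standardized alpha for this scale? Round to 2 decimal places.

Standardized α = k·r̄ / (1 + (k−1)·r̄) = 5 × 0.480 / (1 + 4 × 0.480)
  = 2.4000 / 2.9200 = 0.82

standardized alpha = 0.82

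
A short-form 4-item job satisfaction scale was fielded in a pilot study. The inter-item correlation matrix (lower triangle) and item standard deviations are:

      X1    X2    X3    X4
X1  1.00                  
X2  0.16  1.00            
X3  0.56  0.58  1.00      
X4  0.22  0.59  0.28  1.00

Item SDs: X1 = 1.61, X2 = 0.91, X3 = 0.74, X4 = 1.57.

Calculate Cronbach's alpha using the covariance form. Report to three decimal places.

Σσ²ᵢ = 1.61² + 0.91² + 0.74² + 1.57² = 6.4327
Covariances σ_ij = r_ij · s_i · s_j:
  σ(X1,X2) = 0.16 × 1.61 × 0.91 = 0.2344
  σ(X1,X3) = 0.56 × 1.61 × 0.74 = 0.6672
  σ(X1,X4) = 0.22 × 1.61 × 1.57 = 0.5561
  σ(X2,X3) = 0.58 × 0.91 × 0.74 = 0.3906
  σ(X2,X4) = 0.59 × 0.91 × 1.57 = 0.8429
  σ(X3,X4) = 0.28 × 0.74 × 1.57 = 0.3253
σ²_T = Σσ²ᵢ + 2·Σσ_ij = 6.4327 + 2 × 3.0165 = 12.4657
α = (4/3)·(1 − 6.4327/12.4657) = 0.645

α = 0.645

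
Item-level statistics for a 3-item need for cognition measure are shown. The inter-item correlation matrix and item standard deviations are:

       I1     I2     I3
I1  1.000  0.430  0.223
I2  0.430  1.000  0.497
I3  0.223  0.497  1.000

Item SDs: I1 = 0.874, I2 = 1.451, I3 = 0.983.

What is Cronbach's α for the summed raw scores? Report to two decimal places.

Cronbach's α = 0.64

Σσ²ᵢ = 0.874² + 1.451² + 0.983² = 3.8356
Covariances σ_ij = r_ij · s_i · s_j:
  σ(I1,I2) = 0.430 × 0.874 × 1.451 = 0.5453
  σ(I1,I3) = 0.223 × 0.874 × 0.983 = 0.1916
  σ(I2,I3) = 0.497 × 1.451 × 0.983 = 0.7089
σ²_T = Σσ²ᵢ + 2·Σσ_ij = 3.8356 + 2 × 1.4458 = 6.7272
α = (3/2)·(1 − 3.8356/6.7272) = 0.64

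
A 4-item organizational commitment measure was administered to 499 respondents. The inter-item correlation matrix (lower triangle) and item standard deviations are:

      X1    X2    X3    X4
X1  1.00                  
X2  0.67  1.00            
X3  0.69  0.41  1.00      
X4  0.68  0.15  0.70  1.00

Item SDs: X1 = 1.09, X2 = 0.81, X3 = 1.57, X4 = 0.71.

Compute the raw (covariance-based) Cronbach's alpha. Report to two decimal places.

Σσ²ᵢ = 1.09² + 0.81² + 1.57² + 0.71² = 4.8132
Covariances σ_ij = r_ij · s_i · s_j:
  σ(X1,X2) = 0.67 × 1.09 × 0.81 = 0.5915
  σ(X1,X3) = 0.69 × 1.09 × 1.57 = 1.1808
  σ(X1,X4) = 0.68 × 1.09 × 0.71 = 0.5263
  σ(X2,X3) = 0.41 × 0.81 × 1.57 = 0.5214
  σ(X2,X4) = 0.15 × 0.81 × 0.71 = 0.0863
  σ(X3,X4) = 0.70 × 1.57 × 0.71 = 0.7803
σ²_T = Σσ²ᵢ + 2·Σσ_ij = 4.8132 + 2 × 3.6866 = 12.1864
α = (4/3)·(1 − 4.8132/12.1864) = 0.81

α = 0.81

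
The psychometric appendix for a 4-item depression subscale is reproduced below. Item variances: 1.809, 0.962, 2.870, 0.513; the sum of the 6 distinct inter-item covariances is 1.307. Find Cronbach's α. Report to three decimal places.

Cronbach's α = 0.398

sum of item variances = 1.809 + 0.962 + 2.870 + 0.513 = 6.154
Sum of distinct covariances = 1.307
total variance = sum of item variances + 2·Σcov = 6.154 + 2 × 1.307 = 8.768
α = (4/3)·(1 − 6.154/8.768) = 0.398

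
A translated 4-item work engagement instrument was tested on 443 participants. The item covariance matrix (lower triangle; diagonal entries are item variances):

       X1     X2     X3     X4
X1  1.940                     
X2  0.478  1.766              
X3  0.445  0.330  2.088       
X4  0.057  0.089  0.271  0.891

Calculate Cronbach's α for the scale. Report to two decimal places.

α = 0.44

Σσᵢ² = 1.940 + 1.766 + 2.088 + 0.891 = 6.685
Sum of off-diagonal covariances = 1.670
total variance = 6.685 + 2 × 1.670 = 10.025
α = (k/(k−1))·(1 − Σσᵢ²/total variance) = (4/3)·(1 − 6.685/10.025) = 0.44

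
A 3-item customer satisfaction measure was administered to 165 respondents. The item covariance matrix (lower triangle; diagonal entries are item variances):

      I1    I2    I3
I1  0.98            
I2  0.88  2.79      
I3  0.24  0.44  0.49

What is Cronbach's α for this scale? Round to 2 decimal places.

sum of item variances = 0.98 + 2.79 + 0.49 = 4.26
Σ_{i<j} σ_ij = 1.56
σ²_T = 4.26 + 2 × 1.56 = 7.38
α = (k/(k−1))·(1 − sum of item variances/σ²_T) = (3/2)·(1 − 4.26/7.38) = 0.63

α = 0.63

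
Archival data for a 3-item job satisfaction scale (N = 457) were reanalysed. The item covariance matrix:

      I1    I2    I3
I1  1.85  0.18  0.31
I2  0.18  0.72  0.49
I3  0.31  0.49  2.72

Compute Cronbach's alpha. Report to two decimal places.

sum of item variances = 1.85 + 0.72 + 2.72 = 5.29
Sum of off-diagonal covariances = 0.98
total variance = 5.29 + 2 × 0.98 = 7.25
α = (k/(k−1))·(1 − sum of item variances/total variance) = (3/2)·(1 − 5.29/7.25) = 0.41

α = 0.41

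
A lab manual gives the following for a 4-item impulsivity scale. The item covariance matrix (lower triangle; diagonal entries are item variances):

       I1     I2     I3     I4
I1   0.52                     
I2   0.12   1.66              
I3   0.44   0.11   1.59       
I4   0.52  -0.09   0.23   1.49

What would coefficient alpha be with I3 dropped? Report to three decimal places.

Remaining items: I1, I2, I4 (k = 3).
Σσᵢ² = 0.52 + 1.66 + 1.49 = 3.67
σ²_T = 3.67 + 2 × 0.55 = 4.77
α (item deleted) = (3/2)·(1 − 3.67/4.77) = 0.346

α = 0.346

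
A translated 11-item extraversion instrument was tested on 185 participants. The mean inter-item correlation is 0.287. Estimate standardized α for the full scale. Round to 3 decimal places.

Standardized α = k·r̄ / (1 + (k−1)·r̄) = 11 × 0.287 / (1 + 10 × 0.287)
  = 3.1570 / 3.8700 = 0.816

standardized α = 0.816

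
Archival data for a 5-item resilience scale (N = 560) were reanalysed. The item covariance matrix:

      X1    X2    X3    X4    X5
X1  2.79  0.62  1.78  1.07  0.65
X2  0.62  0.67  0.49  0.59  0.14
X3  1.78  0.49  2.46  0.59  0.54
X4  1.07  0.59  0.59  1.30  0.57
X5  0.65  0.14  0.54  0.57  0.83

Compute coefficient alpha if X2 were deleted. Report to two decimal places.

Remaining items: X1, X3, X4, X5 (k = 4).
sum of item variances = 2.79 + 2.46 + 1.30 + 0.83 = 7.38
σ²_T = 7.38 + 2 × 5.20 = 17.78
α (item deleted) = (4/3)·(1 − 7.38/17.78) = 0.78

coefficient alpha = 0.78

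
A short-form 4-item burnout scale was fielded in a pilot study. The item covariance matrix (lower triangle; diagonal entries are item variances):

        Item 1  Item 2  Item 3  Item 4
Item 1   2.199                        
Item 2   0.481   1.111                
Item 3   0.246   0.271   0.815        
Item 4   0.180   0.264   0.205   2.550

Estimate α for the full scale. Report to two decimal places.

α = 0.44

ΣVar(i) = 2.199 + 1.111 + 0.815 + 2.550 = 6.675
Sum of the distinct covariances = 1.647
σ²_T = 6.675 + 2 × 1.647 = 9.969
α = (k/(k−1))·(1 − ΣVar(i)/σ²_T) = (4/3)·(1 − 6.675/9.969) = 0.44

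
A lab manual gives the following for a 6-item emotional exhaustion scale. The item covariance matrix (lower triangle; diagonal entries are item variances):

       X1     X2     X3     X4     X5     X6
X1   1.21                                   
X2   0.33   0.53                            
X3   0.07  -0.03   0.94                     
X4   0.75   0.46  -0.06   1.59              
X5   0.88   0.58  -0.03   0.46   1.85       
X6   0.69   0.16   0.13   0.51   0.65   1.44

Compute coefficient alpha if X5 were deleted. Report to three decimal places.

Remaining items: X1, X2, X3, X4, X6 (k = 5).
ΣVar(i) = 1.21 + 0.53 + 0.94 + 1.59 + 1.44 = 5.71
total variance = 5.71 + 2 × 3.01 = 11.73
α (item deleted) = (5/4)·(1 − 5.71/11.73) = 0.642

α = 0.642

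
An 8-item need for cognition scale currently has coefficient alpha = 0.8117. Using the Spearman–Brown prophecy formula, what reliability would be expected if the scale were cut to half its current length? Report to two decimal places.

Length factor m = 1/2
α' = m·α / (1 − (1−m)·α)
   = 1/2 × 0.8117 / (1 − (1 − 1/2) × 0.8117)
   = 0.4058 / 0.5941 = 0.68

predicted reliability = 0.68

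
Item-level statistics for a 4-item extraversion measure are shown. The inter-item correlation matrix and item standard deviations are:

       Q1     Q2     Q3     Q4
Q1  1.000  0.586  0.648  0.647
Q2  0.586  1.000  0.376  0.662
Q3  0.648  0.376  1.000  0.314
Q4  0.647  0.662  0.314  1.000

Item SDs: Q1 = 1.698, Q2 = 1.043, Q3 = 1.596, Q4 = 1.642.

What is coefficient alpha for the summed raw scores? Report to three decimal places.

α = 0.812

Σσ²ᵢ = 1.698² + 1.043² + 1.596² + 1.642² = 9.2144
Covariances σ_ij = r_ij · s_i · s_j:
  σ(Q1,Q2) = 0.586 × 1.698 × 1.043 = 1.0378
  σ(Q1,Q3) = 0.648 × 1.698 × 1.596 = 1.7561
  σ(Q1,Q4) = 0.647 × 1.698 × 1.642 = 1.8039
  σ(Q2,Q3) = 0.376 × 1.043 × 1.596 = 0.6259
  σ(Q2,Q4) = 0.662 × 1.043 × 1.642 = 1.1337
  σ(Q3,Q4) = 0.314 × 1.596 × 1.642 = 0.8229
σ²_T = Σσ²ᵢ + 2·Σσ_ij = 9.2144 + 2 × 7.1803 = 23.5750
α = (4/3)·(1 − 9.2144/23.5750) = 0.812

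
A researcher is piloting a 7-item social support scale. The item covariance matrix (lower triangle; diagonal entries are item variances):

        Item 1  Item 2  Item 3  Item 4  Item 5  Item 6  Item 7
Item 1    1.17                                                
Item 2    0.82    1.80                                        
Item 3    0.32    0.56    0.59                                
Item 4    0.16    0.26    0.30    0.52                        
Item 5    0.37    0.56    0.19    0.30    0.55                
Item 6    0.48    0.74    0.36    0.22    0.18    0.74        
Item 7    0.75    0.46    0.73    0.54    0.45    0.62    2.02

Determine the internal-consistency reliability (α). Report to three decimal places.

α = 0.837

Σσ²ᵢ = 1.17 + 1.80 + 0.59 + 0.52 + 0.55 + 0.74 + 2.02 = 7.39
Sum of the distinct covariances = 9.37
σ²_total = 7.39 + 2 × 9.37 = 26.13
α = (k/(k−1))·(1 − Σσ²ᵢ/σ²_total) = (7/6)·(1 − 7.39/26.13) = 0.837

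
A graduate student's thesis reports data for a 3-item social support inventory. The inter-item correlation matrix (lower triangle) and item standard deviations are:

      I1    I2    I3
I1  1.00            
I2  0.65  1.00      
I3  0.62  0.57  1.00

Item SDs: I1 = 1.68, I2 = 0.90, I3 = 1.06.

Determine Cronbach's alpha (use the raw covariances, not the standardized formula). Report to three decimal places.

Σσ²ᵢ = 1.68² + 0.90² + 1.06² = 4.7560
Covariances σ_ij = r_ij · s_i · s_j:
  σ(I1,I2) = 0.65 × 1.68 × 0.90 = 0.9828
  σ(I1,I3) = 0.62 × 1.68 × 1.06 = 1.1041
  σ(I2,I3) = 0.57 × 0.90 × 1.06 = 0.5438
σ²_T = Σσ²ᵢ + 2·Σσ_ij = 4.7560 + 2 × 2.6307 = 10.0174
α = (3/2)·(1 − 4.7560/10.0174) = 0.788

Cronbach's alpha = 0.788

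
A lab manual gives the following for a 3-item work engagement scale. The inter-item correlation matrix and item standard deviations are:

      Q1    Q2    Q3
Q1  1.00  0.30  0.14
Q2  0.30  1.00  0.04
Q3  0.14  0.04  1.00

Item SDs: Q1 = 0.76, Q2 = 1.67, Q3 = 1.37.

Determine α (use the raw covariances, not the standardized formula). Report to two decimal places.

α = 0.29

Σσ²ᵢ = 0.76² + 1.67² + 1.37² = 5.2434
Covariances σ_ij = r_ij · s_i · s_j:
  σ(Q1,Q2) = 0.30 × 0.76 × 1.67 = 0.3808
  σ(Q1,Q3) = 0.14 × 0.76 × 1.37 = 0.1458
  σ(Q2,Q3) = 0.04 × 1.67 × 1.37 = 0.0915
σ²_T = Σσ²ᵢ + 2·Σσ_ij = 5.2434 + 2 × 0.6181 = 6.4796
α = (3/2)·(1 − 5.2434/6.4796) = 0.29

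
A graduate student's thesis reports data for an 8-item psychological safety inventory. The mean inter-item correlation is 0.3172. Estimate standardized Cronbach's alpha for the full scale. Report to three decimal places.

standardized Cronbach's alpha = 0.788

Standardized α = k·r̄ / (1 + (k−1)·r̄) = 8 × 0.3172 / (1 + 7 × 0.3172)
  = 2.5376 / 3.2204 = 0.788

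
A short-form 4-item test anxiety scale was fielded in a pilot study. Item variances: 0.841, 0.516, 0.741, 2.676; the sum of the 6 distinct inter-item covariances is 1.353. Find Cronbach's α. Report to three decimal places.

Cronbach's α = 0.482

sum of item variances = 0.841 + 0.516 + 0.741 + 2.676 = 4.774
Sum of distinct covariances = 1.353
total variance = sum of item variances + 2·Σcov = 4.774 + 2 × 1.353 = 7.480
α = (4/3)·(1 − 4.774/7.480) = 0.482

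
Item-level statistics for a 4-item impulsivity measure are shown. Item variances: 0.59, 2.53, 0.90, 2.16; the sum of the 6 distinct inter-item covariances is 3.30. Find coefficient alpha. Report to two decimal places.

coefficient alpha = 0.69

Σσ²ᵢ = 0.59 + 2.53 + 0.90 + 2.16 = 6.18
Sum of distinct covariances = 3.30
Var(T) = Σσ²ᵢ + 2·Σcov = 6.18 + 2 × 3.30 = 12.78
α = (4/3)·(1 − 6.18/12.78) = 0.69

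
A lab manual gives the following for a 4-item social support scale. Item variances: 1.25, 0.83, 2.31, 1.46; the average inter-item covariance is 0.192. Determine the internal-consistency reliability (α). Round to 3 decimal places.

sum of item variances = 1.25 + 0.83 + 2.31 + 1.46 = 5.85
Sum of the 6 distinct covariances = 6 × 0.192 = 1.152
total variance = sum of item variances + 2·Σcov = 5.85 + 2 × 1.152 = 8.154
α = (4/3)·(1 − 5.85/8.154) = 0.377

α = 0.377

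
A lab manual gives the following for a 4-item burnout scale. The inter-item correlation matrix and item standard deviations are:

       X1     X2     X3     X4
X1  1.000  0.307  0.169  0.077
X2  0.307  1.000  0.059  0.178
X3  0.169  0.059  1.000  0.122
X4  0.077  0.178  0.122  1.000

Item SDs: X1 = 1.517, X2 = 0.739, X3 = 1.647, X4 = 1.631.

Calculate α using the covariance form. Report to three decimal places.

α = 0.369

Σσ²ᵢ = 1.517² + 0.739² + 1.647² + 1.631² = 8.2202
Covariances σ_ij = r_ij · s_i · s_j:
  σ(X1,X2) = 0.307 × 1.517 × 0.739 = 0.3442
  σ(X1,X3) = 0.169 × 1.517 × 1.647 = 0.4222
  σ(X1,X4) = 0.077 × 1.517 × 1.631 = 0.1905
  σ(X2,X3) = 0.059 × 0.739 × 1.647 = 0.0718
  σ(X2,X4) = 0.178 × 0.739 × 1.631 = 0.2145
  σ(X3,X4) = 0.122 × 1.647 × 1.631 = 0.3277
σ²_T = Σσ²ᵢ + 2·Σσ_ij = 8.2202 + 2 × 1.5709 = 11.3620
α = (4/3)·(1 − 8.2202/11.3620) = 0.369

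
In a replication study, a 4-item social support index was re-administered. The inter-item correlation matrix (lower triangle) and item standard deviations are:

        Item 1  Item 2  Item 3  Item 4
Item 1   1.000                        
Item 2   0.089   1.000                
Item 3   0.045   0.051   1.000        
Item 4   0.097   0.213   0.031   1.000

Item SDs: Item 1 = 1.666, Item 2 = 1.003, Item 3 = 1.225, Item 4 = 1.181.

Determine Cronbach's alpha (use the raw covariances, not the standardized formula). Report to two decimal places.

Cronbach's alpha = 0.26

Σσ²ᵢ = 1.666² + 1.003² + 1.225² + 1.181² = 6.6770
Covariances σ_ij = r_ij · s_i · s_j:
  σ(Item 1,Item 2) = 0.089 × 1.666 × 1.003 = 0.1487
  σ(Item 1,Item 3) = 0.045 × 1.666 × 1.225 = 0.0918
  σ(Item 1,Item 4) = 0.097 × 1.666 × 1.181 = 0.1909
  σ(Item 2,Item 3) = 0.051 × 1.003 × 1.225 = 0.0627
  σ(Item 2,Item 4) = 0.213 × 1.003 × 1.181 = 0.2523
  σ(Item 3,Item 4) = 0.031 × 1.225 × 1.181 = 0.0448
σ²_T = Σσ²ᵢ + 2·Σσ_ij = 6.6770 + 2 × 0.7912 = 8.2594
α = (4/3)·(1 − 6.6770/8.2594) = 0.26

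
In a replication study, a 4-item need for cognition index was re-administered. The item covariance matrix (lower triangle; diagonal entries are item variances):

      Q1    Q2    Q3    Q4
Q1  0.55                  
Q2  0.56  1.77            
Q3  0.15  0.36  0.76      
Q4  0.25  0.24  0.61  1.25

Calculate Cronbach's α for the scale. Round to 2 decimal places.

Cronbach's α = 0.67

Σσ²ᵢ = 0.55 + 1.77 + 0.76 + 1.25 = 4.33
Sum of off-diagonal covariances = 2.17
σ²_T = 4.33 + 2 × 2.17 = 8.67
α = (k/(k−1))·(1 − Σσ²ᵢ/σ²_T) = (4/3)·(1 − 4.33/8.67) = 0.67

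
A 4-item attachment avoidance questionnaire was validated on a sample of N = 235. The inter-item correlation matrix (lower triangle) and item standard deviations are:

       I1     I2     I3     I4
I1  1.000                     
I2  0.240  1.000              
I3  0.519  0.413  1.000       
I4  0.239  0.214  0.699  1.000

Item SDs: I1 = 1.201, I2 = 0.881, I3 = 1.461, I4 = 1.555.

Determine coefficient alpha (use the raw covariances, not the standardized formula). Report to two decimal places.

coefficient alpha = 0.72

Σσ²ᵢ = 1.201² + 0.881² + 1.461² + 1.555² = 6.7711
Covariances σ_ij = r_ij · s_i · s_j:
  σ(I1,I2) = 0.240 × 1.201 × 0.881 = 0.2539
  σ(I1,I3) = 0.519 × 1.201 × 1.461 = 0.9107
  σ(I1,I4) = 0.239 × 1.201 × 1.555 = 0.4463
  σ(I2,I3) = 0.413 × 0.881 × 1.461 = 0.5316
  σ(I2,I4) = 0.214 × 0.881 × 1.555 = 0.2932
  σ(I3,I4) = 0.699 × 1.461 × 1.555 = 1.5880
σ²_T = Σσ²ᵢ + 2·Σσ_ij = 6.7711 + 2 × 4.0237 = 14.8185
α = (4/3)·(1 − 6.7711/14.8185) = 0.72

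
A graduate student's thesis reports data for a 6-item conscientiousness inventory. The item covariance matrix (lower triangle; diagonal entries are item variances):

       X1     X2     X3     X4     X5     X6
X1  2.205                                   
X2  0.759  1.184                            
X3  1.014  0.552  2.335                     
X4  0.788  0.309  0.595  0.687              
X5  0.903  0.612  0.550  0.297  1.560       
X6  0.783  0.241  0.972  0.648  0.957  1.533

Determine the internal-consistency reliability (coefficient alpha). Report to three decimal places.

Σσ²ᵢ = 2.205 + 1.184 + 2.335 + 0.687 + 1.560 + 1.533 = 9.504
Sum of off-diagonal covariances = 9.980
σ²_T = 9.504 + 2 × 9.980 = 29.464
α = (k/(k−1))·(1 − Σσ²ᵢ/σ²_T) = (6/5)·(1 − 9.504/29.464) = 0.813

coefficient alpha = 0.813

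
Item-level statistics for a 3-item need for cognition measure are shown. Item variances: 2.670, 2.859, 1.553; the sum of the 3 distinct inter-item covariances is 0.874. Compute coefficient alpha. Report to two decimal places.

Σσᵢ² = 2.670 + 2.859 + 1.553 = 7.082
Sum of distinct covariances = 0.874
σ²_total = Σσᵢ² + 2·Σcov = 7.082 + 2 × 0.874 = 8.830
α = (3/2)·(1 − 7.082/8.830) = 0.30

α = 0.30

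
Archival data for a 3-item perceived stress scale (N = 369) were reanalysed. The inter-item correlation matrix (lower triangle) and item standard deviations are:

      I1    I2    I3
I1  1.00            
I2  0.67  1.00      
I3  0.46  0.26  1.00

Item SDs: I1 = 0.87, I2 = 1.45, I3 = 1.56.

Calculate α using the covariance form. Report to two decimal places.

Σσ²ᵢ = 0.87² + 1.45² + 1.56² = 5.2930
Covariances σ_ij = r_ij · s_i · s_j:
  σ(I1,I2) = 0.67 × 0.87 × 1.45 = 0.8452
  σ(I1,I3) = 0.46 × 0.87 × 1.56 = 0.6243
  σ(I2,I3) = 0.26 × 1.45 × 1.56 = 0.5881
σ²_T = Σσ²ᵢ + 2·Σσ_ij = 5.2930 + 2 × 2.0576 = 9.4082
α = (3/2)·(1 − 5.2930/9.4082) = 0.66

α = 0.66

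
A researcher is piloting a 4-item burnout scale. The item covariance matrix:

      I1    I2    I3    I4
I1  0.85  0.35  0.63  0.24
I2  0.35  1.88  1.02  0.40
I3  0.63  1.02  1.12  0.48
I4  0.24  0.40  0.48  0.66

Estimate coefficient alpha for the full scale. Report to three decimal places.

Σσ²ᵢ = 0.85 + 1.88 + 1.12 + 0.66 = 4.51
Sum of off-diagonal covariances = 3.12
σ²_T = 4.51 + 2 × 3.12 = 10.75
α = (k/(k−1))·(1 − Σσ²ᵢ/σ²_T) = (4/3)·(1 − 4.51/10.75) = 0.774

α = 0.774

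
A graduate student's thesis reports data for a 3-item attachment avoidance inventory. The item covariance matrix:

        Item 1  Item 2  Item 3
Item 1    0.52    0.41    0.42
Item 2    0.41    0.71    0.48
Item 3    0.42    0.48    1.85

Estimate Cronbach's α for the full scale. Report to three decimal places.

α = 0.689

Σσ²ᵢ = 0.52 + 0.71 + 1.85 = 3.08
Sum of off-diagonal covariances = 1.31
σ²_T = 3.08 + 2 × 1.31 = 5.70
α = (k/(k−1))·(1 − Σσ²ᵢ/σ²_T) = (3/2)·(1 − 3.08/5.70) = 0.689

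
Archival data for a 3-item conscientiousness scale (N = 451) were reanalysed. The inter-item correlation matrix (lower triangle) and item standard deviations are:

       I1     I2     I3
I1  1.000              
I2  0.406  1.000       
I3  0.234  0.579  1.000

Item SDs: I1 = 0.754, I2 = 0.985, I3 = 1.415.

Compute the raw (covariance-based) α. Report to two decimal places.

α = 0.65

Σσ²ᵢ = 0.754² + 0.985² + 1.415² = 3.5410
Covariances σ_ij = r_ij · s_i · s_j:
  σ(I1,I2) = 0.406 × 0.754 × 0.985 = 0.3015
  σ(I1,I3) = 0.234 × 0.754 × 1.415 = 0.2497
  σ(I2,I3) = 0.579 × 0.985 × 1.415 = 0.8070
σ²_T = Σσ²ᵢ + 2·Σσ_ij = 3.5410 + 2 × 1.3582 = 6.2574
α = (3/2)·(1 − 3.5410/6.2574) = 0.65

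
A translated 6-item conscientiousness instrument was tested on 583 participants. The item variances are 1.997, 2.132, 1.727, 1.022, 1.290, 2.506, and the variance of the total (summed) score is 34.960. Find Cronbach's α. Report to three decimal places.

Σσᵢ² = 1.997 + 2.132 + 1.727 + 1.022 + 1.290 + 2.506 = 10.674
α = (k/(k−1))·(1 − Σσᵢ²/σ²_total) = (6/5)·(1 − 10.674/34.960) = 0.834

Cronbach's α = 0.834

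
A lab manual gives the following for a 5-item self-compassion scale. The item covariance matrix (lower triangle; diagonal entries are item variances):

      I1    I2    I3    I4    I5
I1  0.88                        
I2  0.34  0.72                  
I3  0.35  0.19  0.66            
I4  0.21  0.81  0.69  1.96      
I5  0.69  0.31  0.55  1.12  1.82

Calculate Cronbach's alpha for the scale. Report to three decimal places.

Cronbach's alpha = 0.794

ΣVar(i) = 0.88 + 0.72 + 0.66 + 1.96 + 1.82 = 6.04
Sum of off-diagonal covariances = 5.26
σ²_total = 6.04 + 2 × 5.26 = 16.56
α = (k/(k−1))·(1 − ΣVar(i)/σ²_total) = (5/4)·(1 − 6.04/16.56) = 0.794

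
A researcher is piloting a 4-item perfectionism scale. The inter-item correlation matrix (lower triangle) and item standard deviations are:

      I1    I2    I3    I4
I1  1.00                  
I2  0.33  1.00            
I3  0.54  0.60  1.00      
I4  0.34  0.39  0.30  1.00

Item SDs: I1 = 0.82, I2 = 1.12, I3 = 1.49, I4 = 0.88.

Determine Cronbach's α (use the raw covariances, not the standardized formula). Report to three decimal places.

Σσ²ᵢ = 0.82² + 1.12² + 1.49² + 0.88² = 4.9213
Covariances σ_ij = r_ij · s_i · s_j:
  σ(I1,I2) = 0.33 × 0.82 × 1.12 = 0.3031
  σ(I1,I3) = 0.54 × 0.82 × 1.49 = 0.6598
  σ(I1,I4) = 0.34 × 0.82 × 0.88 = 0.2453
  σ(I2,I3) = 0.60 × 1.12 × 1.49 = 1.0013
  σ(I2,I4) = 0.39 × 1.12 × 0.88 = 0.3844
  σ(I3,I4) = 0.30 × 1.49 × 0.88 = 0.3934
σ²_T = Σσ²ᵢ + 2·Σσ_ij = 4.9213 + 2 × 2.9873 = 10.8959
α = (4/3)·(1 − 4.9213/10.8959) = 0.731

α = 0.731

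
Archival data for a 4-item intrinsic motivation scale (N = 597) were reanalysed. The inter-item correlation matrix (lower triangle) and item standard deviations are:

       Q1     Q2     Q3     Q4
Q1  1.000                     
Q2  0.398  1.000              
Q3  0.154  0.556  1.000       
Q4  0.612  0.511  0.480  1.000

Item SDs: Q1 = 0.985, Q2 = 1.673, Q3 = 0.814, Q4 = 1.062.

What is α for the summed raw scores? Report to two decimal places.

Σσ²ᵢ = 0.985² + 1.673² + 0.814² + 1.062² = 5.5596
Covariances σ_ij = r_ij · s_i · s_j:
  σ(Q1,Q2) = 0.398 × 0.985 × 1.673 = 0.6559
  σ(Q1,Q3) = 0.154 × 0.985 × 0.814 = 0.1235
  σ(Q1,Q4) = 0.612 × 0.985 × 1.062 = 0.6402
  σ(Q2,Q3) = 0.556 × 1.673 × 0.814 = 0.7572
  σ(Q2,Q4) = 0.511 × 1.673 × 1.062 = 0.9079
  σ(Q3,Q4) = 0.480 × 0.814 × 1.062 = 0.4149
σ²_T = Σσ²ᵢ + 2·Σσ_ij = 5.5596 + 2 × 3.4996 = 12.5588
α = (4/3)·(1 − 5.5596/12.5588) = 0.74

α = 0.74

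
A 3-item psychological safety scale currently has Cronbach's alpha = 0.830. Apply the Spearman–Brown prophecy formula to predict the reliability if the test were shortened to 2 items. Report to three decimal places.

Length factor m = 2/3 = 0.6667
α' = m·α / (1 − (1−m)·α)
   = 2/3 × 0.830 / (1 − (1 − 2/3) × 0.830)
   = 0.5533 / 0.7233 = 0.765

predicted reliability = 0.765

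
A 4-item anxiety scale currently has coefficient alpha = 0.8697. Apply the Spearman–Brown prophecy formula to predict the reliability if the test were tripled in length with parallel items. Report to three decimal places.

Length factor m = 3
α' = m·α / (1 + (m−1)·α)
   = 3 × 0.8697 / (1 + (3 − 1) × 0.8697)
   = 2.6091 / 2.7394 = 0.952

predicted reliability = 0.952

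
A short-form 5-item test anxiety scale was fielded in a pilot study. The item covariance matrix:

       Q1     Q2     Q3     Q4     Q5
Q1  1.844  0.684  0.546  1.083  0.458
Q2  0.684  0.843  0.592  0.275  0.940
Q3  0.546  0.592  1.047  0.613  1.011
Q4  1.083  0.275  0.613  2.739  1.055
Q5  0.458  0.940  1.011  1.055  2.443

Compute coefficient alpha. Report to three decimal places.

sum of item variances = 1.844 + 0.843 + 1.047 + 2.739 + 2.443 = 8.916
Sum of off-diagonal covariances = 7.257
σ²_total = 8.916 + 2 × 7.257 = 23.430
α = (k/(k−1))·(1 − sum of item variances/σ²_total) = (5/4)·(1 − 8.916/23.430) = 0.774

α = 0.774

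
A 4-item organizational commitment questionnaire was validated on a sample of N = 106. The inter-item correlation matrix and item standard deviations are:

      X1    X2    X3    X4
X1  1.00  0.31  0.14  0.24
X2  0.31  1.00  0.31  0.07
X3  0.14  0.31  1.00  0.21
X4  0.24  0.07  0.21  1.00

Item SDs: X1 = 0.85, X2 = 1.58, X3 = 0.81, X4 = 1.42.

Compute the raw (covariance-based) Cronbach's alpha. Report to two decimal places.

Cronbach's alpha = 0.47

Σσ²ᵢ = 0.85² + 1.58² + 0.81² + 1.42² = 5.8914
Covariances σ_ij = r_ij · s_i · s_j:
  σ(X1,X2) = 0.31 × 0.85 × 1.58 = 0.4163
  σ(X1,X3) = 0.14 × 0.85 × 0.81 = 0.0964
  σ(X1,X4) = 0.24 × 0.85 × 1.42 = 0.2897
  σ(X2,X3) = 0.31 × 1.58 × 0.81 = 0.3967
  σ(X2,X4) = 0.07 × 1.58 × 1.42 = 0.1571
  σ(X3,X4) = 0.21 × 0.81 × 1.42 = 0.2415
σ²_T = Σσ²ᵢ + 2·Σσ_ij = 5.8914 + 2 × 1.5977 = 9.0868
α = (4/3)·(1 − 5.8914/9.0868) = 0.47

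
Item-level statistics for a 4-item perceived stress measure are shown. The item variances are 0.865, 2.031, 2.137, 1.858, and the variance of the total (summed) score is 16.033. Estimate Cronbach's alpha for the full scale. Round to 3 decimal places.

Cronbach's alpha = 0.760

Σσᵢ² = 0.865 + 2.031 + 2.137 + 1.858 = 6.891
α = (k/(k−1))·(1 − Σσᵢ²/σ²_T) = (4/3)·(1 − 6.891/16.033) = 0.760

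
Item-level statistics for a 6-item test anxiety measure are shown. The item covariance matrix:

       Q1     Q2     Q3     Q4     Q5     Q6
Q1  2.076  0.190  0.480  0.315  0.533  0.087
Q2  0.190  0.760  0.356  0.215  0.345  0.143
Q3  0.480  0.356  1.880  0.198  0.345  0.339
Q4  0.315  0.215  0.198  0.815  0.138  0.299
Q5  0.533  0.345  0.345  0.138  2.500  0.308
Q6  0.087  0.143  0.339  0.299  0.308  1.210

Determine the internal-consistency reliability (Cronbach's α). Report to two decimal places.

Σσᵢ² = 2.076 + 0.760 + 1.880 + 0.815 + 2.500 + 1.210 = 9.241
Sum of off-diagonal covariances = 4.291
total variance = 9.241 + 2 × 4.291 = 17.823
α = (k/(k−1))·(1 − Σσᵢ²/total variance) = (6/5)·(1 − 9.241/17.823) = 0.58

Cronbach's α = 0.58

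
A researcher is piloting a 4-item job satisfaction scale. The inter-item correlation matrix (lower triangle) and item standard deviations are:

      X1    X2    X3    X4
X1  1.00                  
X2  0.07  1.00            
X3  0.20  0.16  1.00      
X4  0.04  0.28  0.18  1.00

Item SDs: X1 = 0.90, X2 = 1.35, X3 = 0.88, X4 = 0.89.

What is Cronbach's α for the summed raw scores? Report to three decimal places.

α = 0.413

Σσ²ᵢ = 0.90² + 1.35² + 0.88² + 0.89² = 4.1990
Covariances σ_ij = r_ij · s_i · s_j:
  σ(X1,X2) = 0.07 × 0.90 × 1.35 = 0.0851
  σ(X1,X3) = 0.20 × 0.90 × 0.88 = 0.1584
  σ(X1,X4) = 0.04 × 0.90 × 0.89 = 0.0320
  σ(X2,X3) = 0.16 × 1.35 × 0.88 = 0.1901
  σ(X2,X4) = 0.28 × 1.35 × 0.89 = 0.3364
  σ(X3,X4) = 0.18 × 0.88 × 0.89 = 0.1410
σ²_T = Σσ²ᵢ + 2·Σσ_ij = 4.1990 + 2 × 0.9430 = 6.0850
α = (4/3)·(1 − 4.1990/6.0850) = 0.413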